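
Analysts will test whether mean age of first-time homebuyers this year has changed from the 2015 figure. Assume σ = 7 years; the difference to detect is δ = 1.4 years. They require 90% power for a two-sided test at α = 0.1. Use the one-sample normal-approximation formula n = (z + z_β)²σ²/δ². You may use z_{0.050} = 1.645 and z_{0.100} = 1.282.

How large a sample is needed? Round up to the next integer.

n = 215

n = (z_{α/2} + z_β)² · σ² / δ²
  = (1.645 + 1.282)² · 7² / 1.4²
  = 8.5673 · 49 / 1.96
  = 214.18
Round up → n = 215.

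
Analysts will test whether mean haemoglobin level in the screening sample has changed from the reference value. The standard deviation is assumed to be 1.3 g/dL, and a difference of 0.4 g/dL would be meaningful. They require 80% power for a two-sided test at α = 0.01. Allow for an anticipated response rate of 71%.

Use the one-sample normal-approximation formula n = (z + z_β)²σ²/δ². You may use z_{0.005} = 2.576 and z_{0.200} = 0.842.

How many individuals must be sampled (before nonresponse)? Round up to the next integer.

n = (z_{α/2} + z_β)² · σ² / δ²
  = (2.576 + 0.842)² · 1.3² / 0.4²
  = 11.6827 · 1.69 / 0.16
  = 123.40
Adjust for 71% response: 123.40 / 0.71 = 173.80.
Round up → n = 174.

n = 174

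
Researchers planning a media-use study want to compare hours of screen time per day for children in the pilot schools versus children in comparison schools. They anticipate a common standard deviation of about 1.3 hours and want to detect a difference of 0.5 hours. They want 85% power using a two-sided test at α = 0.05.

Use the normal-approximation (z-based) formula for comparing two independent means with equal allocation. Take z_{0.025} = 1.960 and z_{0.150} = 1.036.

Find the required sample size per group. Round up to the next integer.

n = (z_{α/2} + z_β)² · (σ₁² + σ₂²) / δ²
  = (1.960 + 1.036)² · (2·1.3² = 3.38) / 0.5²
  = 8.9760 · 3.38 / 0.25
  = 121.36
Round up → n = 122 per group.

n = 122 per group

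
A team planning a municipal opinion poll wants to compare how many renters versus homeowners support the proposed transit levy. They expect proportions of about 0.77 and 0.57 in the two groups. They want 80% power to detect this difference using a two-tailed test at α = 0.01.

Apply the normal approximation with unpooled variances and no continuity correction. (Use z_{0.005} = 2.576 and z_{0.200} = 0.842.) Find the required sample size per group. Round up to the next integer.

n = (z_{α/2} + z_β)² · [p₁(1−p₁) + p₂(1−p₂)] / (p₁ − p₂)²
  = (2.576 + 0.842)² · (0.77·0.23 + 0.57·0.43) / (0.20)²
  = (3.418)² · (0.1771 + 0.2451) / 0.0400
  = 11.6827 · 0.4222 / 0.0400
  = 123.31
Round up → n = 124 per group.

n = 124 per group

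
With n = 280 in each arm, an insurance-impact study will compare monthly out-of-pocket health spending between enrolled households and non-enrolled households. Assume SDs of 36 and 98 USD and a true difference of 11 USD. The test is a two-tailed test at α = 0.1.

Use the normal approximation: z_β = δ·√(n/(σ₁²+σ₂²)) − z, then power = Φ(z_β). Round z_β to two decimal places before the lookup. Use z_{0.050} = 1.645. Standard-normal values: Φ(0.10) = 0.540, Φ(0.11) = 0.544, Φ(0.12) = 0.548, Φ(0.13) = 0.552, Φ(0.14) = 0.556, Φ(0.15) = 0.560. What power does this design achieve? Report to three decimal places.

Power ≈ 0.548

z_β = δ·√(n/(σ₁²+σ₂²)) − z_{α/2}
    = 11 · √(280/10900) − 1.645
    = 11 · 0.16027 − 1.645
    = 1.7630 − 1.645 = 0.1180 → 0.12
Power = Φ(0.12) = 0.548.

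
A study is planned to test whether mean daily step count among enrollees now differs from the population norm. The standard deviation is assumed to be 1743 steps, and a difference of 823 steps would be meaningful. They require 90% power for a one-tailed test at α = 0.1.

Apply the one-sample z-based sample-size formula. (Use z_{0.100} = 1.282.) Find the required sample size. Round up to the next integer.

n = 30

n = (z_α + z_β)² · σ² / δ²
  = (1.282 + 1.282)² · 1743² / 823²
  = 6.5741 · 3038049 / 677329
  = 29.49
Round up → n = 30.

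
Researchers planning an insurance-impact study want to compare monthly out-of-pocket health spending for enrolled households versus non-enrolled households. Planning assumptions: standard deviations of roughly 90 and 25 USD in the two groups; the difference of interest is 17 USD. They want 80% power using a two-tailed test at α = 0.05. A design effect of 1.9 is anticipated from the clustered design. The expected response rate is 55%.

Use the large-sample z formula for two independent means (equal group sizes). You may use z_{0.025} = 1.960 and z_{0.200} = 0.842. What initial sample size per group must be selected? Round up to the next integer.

n = (z_{α/2} + z_β)² · (σ₁² + σ₂²) / δ²
  = (1.960 + 0.842)² · (90² + 25² = 8725) / 17²
  = 7.8512 · 8725 / 289
  = 237.03
Design effect: 1.9 × 237.03 = 450.36.
Adjust for 55% response: 450.36 / 0.55 = 818.83.
Round up → n = 819 per group.

n = 819 per group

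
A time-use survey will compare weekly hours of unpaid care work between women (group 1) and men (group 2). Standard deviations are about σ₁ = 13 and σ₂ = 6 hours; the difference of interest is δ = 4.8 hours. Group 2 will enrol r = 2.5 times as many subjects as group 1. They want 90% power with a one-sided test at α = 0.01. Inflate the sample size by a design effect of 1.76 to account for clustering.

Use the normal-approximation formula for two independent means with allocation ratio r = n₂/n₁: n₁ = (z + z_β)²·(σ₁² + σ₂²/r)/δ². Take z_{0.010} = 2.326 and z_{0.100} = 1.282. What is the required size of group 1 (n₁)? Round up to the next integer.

n₁ = (z_α + z_β)² · (σ₁² + σ₂²/r) / δ²
   = (2.326 + 1.282)² · (13² + 6²/2.5) / 4.8²
   = 13.0177 · (169 + 14.4) / 23.04
   = 13.0177 · 183.4 / 23.04
   = 103.62
Design effect: 1.76 × 103.62 = 182.37.
Round up → n₁ = 183; n₂ = r·n₁ = 2.5 × 183 = 458.

n₁ = 183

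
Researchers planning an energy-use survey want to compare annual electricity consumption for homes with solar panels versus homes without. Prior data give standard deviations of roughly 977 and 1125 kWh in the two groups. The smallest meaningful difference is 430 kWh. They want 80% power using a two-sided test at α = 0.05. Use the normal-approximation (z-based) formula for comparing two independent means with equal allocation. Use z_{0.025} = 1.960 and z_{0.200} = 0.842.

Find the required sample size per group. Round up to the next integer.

n = 95 per group

n = (z_{α/2} + z_β)² · (σ₁² + σ₂²) / δ²
  = (1.960 + 0.842)² · (977² + 1125² = 2220154) / 430²
  = 7.8512 · 2220154 / 184900
  = 94.27
Round up → n = 95 per group.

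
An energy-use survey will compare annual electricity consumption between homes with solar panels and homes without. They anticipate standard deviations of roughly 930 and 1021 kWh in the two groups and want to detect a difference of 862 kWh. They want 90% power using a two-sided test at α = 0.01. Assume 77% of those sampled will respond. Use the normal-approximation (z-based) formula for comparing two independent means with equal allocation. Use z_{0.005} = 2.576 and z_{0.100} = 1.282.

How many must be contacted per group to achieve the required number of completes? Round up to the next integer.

n = 50 per group

n = (z_{α/2} + z_β)² · (σ₁² + σ₂²) / δ²
  = (2.576 + 1.282)² · (930² + 1021² = 1907341) / 862²
  = 14.8842 · 1907341 / 743044
  = 38.21
Adjust for 77% response: 38.21 / 0.77 = 49.62.
Round up → n = 50 per group.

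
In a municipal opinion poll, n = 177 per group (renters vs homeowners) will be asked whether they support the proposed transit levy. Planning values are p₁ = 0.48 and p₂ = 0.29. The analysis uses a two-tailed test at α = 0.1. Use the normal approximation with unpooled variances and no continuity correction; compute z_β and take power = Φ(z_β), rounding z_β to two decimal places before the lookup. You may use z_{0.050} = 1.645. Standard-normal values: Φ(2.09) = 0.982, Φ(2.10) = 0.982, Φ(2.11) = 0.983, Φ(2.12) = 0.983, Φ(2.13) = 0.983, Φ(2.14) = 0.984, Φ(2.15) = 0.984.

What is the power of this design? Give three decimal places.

Power ≈ 0.982

z_β = |p₁−p₂|·√(n/[p₁q₁+p₂q₂]) − z_{α/2}
    = 0.19 · √(177/0.4555) − 1.645
    = 0.19 · 19.7125 − 1.645
    = 3.7454 − 1.645 = 2.1004 → 2.10
Power = Φ(2.10) = 0.982.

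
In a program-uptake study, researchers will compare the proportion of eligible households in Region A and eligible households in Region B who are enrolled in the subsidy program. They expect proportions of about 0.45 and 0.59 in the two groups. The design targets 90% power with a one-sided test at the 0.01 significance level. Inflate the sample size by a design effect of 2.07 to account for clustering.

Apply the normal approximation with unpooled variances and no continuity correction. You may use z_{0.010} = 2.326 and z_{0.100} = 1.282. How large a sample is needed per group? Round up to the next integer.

n = 673 per group

n = (z_α + z_β)² · [p₁(1−p₁) + p₂(1−p₂)] / (p₁ − p₂)²
  = (2.326 + 1.282)² · (0.45·0.55 + 0.59·0.41) / (-0.14)²
  = (3.608)² · (0.2475 + 0.2419) / 0.0196
  = 13.0177 · 0.4894 / 0.0196
  = 325.04
Design effect: 2.07 × 325.04 = 672.84.
Round up → n = 673 per group.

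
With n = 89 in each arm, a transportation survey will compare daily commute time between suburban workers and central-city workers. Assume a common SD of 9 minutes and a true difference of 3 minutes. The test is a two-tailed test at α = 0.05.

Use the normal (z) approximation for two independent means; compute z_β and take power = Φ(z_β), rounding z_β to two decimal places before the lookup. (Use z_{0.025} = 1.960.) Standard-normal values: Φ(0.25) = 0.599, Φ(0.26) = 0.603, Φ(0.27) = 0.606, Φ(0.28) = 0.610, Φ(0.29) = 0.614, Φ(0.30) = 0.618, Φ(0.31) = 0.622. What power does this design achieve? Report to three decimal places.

Power ≈ 0.603

z_β = δ·√(n/(σ₁²+σ₂²)) − z_{α/2}
    = 3 · √(89/162) − 1.960
    = 3 · 0.74120 − 1.960
    = 2.2236 − 1.960 = 0.2636 → 0.26
Power = Φ(0.26) = 0.603.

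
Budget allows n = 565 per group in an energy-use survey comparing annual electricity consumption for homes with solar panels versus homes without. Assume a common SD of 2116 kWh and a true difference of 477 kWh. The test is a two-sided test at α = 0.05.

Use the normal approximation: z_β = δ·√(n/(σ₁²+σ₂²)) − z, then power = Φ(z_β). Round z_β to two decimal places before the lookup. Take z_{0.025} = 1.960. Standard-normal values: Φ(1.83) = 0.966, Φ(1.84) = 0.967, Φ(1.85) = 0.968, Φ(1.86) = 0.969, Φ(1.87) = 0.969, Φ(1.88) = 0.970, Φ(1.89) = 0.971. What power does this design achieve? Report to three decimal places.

z_β = δ·√(n/(σ₁²+σ₂²)) − z_{α/2}
    = 477 · √(565/8954912) − 1.960
    = 477 · 0.00794 − 1.960
    = 3.7889 − 1.960 = 1.8289 → 1.83
Power = Φ(1.83) = 0.966.

Power ≈ 0.966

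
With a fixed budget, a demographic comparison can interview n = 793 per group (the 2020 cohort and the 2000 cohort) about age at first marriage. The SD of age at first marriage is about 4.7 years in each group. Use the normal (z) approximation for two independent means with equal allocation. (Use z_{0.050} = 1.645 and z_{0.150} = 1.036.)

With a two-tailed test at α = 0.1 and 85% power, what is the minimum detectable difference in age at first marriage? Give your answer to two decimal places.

δ = (z_{α/2} + z_β) · √((σ₁²+σ₂²)/n)
  = (1.645 + 1.036) · √(44.18/793)
  = 2.681 · √0.05571
  = 2.681 · 0.2360
  = 0.6328

Minimum detectable difference ≈ 0.63 years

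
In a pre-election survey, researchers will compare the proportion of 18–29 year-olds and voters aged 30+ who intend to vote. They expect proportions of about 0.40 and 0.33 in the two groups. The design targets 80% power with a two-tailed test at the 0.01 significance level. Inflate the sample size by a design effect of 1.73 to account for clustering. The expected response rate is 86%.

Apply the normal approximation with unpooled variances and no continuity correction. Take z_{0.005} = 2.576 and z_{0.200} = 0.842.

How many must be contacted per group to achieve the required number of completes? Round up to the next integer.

n = (z_{α/2} + z_β)² · [p₁(1−p₁) + p₂(1−p₂)] / (p₁ − p₂)²
  = (2.576 + 0.842)² · (0.40·0.60 + 0.33·0.67) / (0.07)²
  = (3.418)² · (0.2400 + 0.2211) / 0.0049
  = 11.6827 · 0.4611 / 0.0049
  = 1099.37
Design effect: 1.73 × 1099.37 = 1901.91.
Adjust for 86% response: 1901.91 / 0.86 = 2211.52.
Round up → n = 2212 per group.

n = 2212 per group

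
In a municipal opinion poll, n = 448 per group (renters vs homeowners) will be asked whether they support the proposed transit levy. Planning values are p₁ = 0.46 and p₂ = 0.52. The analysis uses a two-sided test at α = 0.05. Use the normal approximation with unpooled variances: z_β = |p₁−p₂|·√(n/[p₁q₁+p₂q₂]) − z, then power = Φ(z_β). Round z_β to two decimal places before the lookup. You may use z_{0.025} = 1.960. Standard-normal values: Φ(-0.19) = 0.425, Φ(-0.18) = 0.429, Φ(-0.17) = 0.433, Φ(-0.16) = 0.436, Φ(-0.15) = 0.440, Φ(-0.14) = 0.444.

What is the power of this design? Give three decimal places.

z_β = |p₁−p₂|·√(n/[p₁q₁+p₂q₂]) − z_{α/2}
    = 0.06 · √(448/0.4980) − 1.960
    = 0.06 · 29.9933 − 1.960
    = 1.7996 − 1.960 = -0.1604 → -0.16
Power = Φ(-0.16) = 0.436.

Power ≈ 0.436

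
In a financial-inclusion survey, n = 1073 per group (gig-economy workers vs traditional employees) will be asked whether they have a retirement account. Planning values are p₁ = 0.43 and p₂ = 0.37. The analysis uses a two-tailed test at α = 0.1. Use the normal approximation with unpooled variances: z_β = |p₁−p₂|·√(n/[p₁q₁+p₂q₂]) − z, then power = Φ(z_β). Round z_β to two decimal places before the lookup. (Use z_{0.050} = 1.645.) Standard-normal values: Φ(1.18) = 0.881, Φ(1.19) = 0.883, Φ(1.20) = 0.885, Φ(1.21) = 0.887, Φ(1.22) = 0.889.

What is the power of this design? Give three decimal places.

Power ≈ 0.885

z_β = |p₁−p₂|·√(n/[p₁q₁+p₂q₂]) − z_{α/2}
    = 0.06 · √(1073/0.4782) − 1.645
    = 0.06 · 47.3691 − 1.645
    = 2.8421 − 1.645 = 1.1971 → 1.20
Power = Φ(1.20) = 0.885.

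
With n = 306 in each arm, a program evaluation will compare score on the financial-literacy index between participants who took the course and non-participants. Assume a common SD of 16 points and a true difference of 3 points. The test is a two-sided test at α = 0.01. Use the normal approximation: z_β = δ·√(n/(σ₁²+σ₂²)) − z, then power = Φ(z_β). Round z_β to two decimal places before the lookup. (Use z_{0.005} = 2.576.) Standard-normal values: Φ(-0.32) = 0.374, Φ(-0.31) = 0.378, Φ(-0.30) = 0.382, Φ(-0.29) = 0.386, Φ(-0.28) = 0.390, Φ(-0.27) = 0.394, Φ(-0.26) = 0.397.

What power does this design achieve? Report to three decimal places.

Power ≈ 0.397

z_β = δ·√(n/(σ₁²+σ₂²)) − z_{α/2}
    = 3 · √(306/512) − 2.576
    = 3 · 0.77308 − 2.576
    = 2.3192 − 2.576 = -0.2568 → -0.26
Power = Φ(-0.26) = 0.397.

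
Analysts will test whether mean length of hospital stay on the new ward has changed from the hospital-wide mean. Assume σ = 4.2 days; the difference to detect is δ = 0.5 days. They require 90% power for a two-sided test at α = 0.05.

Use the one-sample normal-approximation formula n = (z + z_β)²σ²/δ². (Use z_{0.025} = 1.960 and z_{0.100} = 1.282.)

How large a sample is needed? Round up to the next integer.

n = (z_{α/2} + z_β)² · σ² / δ²
  = (1.960 + 1.282)² · 4.2² / 0.5²
  = 10.5106 · 17.64 / 0.25
  = 741.63
Round up → n = 742.

n = 742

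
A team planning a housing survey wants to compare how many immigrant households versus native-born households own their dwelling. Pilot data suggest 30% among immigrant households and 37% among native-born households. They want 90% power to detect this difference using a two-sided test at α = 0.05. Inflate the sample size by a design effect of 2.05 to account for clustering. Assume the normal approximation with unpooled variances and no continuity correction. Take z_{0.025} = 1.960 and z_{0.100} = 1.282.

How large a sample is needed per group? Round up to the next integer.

n = 1949 per group

n = (z_{α/2} + z_β)² · [p₁(1−p₁) + p₂(1−p₂)] / (p₁ − p₂)²
  = (1.960 + 1.282)² · (0.30·0.70 + 0.37·0.63) / (-0.07)²
  = (3.242)² · (0.2100 + 0.2331) / 0.0049
  = 10.5106 · 0.4431 / 0.0049
  = 950.46
Design effect: 2.05 × 950.46 = 1948.43.
Round up → n = 1949 per group.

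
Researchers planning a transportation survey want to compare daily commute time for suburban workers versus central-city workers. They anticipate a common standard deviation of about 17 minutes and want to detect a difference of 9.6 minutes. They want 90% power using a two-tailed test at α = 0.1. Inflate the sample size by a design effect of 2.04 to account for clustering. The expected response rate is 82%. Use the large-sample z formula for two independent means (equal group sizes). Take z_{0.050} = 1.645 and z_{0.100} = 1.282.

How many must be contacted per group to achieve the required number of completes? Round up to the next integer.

n = 134 per group

n = (z_{α/2} + z_β)² · (σ₁² + σ₂²) / δ²
  = (1.645 + 1.282)² · (2·17² = 578) / 9.6²
  = 8.5673 · 578 / 92.16
  = 53.73
Design effect: 2.04 × 53.73 = 109.61.
Adjust for 82% response: 109.61 / 0.82 = 133.67.
Round up → n = 134 per group.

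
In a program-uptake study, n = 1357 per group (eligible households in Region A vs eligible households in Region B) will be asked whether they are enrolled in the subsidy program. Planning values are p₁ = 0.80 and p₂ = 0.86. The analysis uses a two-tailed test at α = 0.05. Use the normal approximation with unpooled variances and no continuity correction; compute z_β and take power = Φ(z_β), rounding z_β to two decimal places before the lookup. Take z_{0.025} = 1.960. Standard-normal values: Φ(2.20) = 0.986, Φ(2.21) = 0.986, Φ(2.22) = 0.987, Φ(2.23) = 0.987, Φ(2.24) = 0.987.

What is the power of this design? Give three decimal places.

z_β = |p₁−p₂|·√(n/[p₁q₁+p₂q₂]) − z_{α/2}
    = 0.06 · √(1357/0.2804) − 1.960
    = 0.06 · 69.5666 − 1.960
    = 4.1740 − 1.960 = 2.2140 → 2.21
Power = Φ(2.21) = 0.986.

Power ≈ 0.986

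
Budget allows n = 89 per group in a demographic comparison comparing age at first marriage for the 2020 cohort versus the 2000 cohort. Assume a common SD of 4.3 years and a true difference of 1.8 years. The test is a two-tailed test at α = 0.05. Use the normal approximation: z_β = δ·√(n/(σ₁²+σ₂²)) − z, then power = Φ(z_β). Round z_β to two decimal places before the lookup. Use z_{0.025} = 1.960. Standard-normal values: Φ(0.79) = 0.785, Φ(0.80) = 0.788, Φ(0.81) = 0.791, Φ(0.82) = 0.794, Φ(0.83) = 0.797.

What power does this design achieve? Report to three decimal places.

Power ≈ 0.797

z_β = δ·√(n/(σ₁²+σ₂²)) − z_{α/2}
    = 1.8 · √(89/36.98) − 1.960
    = 1.8 · 1.55136 − 1.960
    = 2.7924 − 1.960 = 0.8324 → 0.83
Power = Φ(0.83) = 0.797.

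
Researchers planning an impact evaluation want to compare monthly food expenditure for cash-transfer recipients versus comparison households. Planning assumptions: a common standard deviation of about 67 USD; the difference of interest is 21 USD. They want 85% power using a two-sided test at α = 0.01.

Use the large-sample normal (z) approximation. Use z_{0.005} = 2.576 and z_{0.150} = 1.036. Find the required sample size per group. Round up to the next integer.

n = 266 per group

n = (z_{α/2} + z_β)² · (σ₁² + σ₂²) / δ²
  = (2.576 + 1.036)² · (2·67² = 8978) / 21²
  = 13.0465 · 8978 / 441
  = 265.61
Round up → n = 266 per group.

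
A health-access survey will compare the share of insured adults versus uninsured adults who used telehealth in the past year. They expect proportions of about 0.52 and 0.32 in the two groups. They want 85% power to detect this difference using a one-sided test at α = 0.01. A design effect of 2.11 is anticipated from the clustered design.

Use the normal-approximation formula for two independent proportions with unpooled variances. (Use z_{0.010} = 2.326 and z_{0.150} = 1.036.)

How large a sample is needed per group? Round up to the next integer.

n = (z_α + z_β)² · [p₁(1−p₁) + p₂(1−p₂)] / (p₁ − p₂)²
  = (2.326 + 1.036)² · (0.52·0.48 + 0.32·0.68) / (0.20)²
  = (3.362)² · (0.2496 + 0.2176) / 0.0400
  = 11.3030 · 0.4672 / 0.0400
  = 132.02
Design effect: 2.11 × 132.02 = 278.56.
Round up → n = 279 per group.

n = 279 per group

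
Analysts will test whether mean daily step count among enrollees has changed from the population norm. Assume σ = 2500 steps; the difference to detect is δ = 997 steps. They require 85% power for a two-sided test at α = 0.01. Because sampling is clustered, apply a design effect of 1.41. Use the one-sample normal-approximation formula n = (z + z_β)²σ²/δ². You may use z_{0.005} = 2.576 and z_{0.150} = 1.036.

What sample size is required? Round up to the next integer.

n = (z_{α/2} + z_β)² · σ² / δ²
  = (2.576 + 1.036)² · 2500² / 997²
  = 13.0465 · 6250000 / 994009
  = 82.03
Design effect: 1.41 × 82.03 = 115.67.
Round up → n = 116.

n = 116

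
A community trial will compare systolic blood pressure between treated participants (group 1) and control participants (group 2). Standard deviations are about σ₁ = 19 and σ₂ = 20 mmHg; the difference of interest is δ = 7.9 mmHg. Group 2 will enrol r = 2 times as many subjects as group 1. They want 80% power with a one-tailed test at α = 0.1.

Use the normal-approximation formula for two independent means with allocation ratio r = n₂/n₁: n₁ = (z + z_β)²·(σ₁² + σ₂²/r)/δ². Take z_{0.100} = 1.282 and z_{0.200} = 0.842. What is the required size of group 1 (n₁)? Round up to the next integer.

n₁ = (z_α + z_β)² · (σ₁² + σ₂²/r) / δ²
   = (1.282 + 0.842)² · (19² + 20²/2) / 7.9²
   = 4.5114 · (361 + 200) / 62.41
   = 4.5114 · 561 / 62.41
   = 40.55
Round up → n₁ = 41; n₂ = r·n₁ = 2 × 41 = 82.

n₁ = 41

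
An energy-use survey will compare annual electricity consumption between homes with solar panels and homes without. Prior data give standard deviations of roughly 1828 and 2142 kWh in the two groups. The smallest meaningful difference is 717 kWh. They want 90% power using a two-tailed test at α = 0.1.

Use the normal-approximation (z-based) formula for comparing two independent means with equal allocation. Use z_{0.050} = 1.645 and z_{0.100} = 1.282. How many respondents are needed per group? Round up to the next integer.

n = (z_{α/2} + z_β)² · (σ₁² + σ₂²) / δ²
  = (1.645 + 1.282)² · (1828² + 2142² = 7929748) / 717²
  = 8.5673 · 7929748 / 514089
  = 132.15
Round up → n = 133 per group.

n = 133 per group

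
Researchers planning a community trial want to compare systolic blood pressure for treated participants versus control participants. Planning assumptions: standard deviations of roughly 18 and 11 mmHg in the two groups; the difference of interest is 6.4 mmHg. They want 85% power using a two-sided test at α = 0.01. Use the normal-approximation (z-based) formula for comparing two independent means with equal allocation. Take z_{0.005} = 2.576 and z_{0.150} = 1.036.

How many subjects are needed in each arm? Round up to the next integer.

n = (z_{α/2} + z_β)² · (σ₁² + σ₂²) / δ²
  = (2.576 + 1.036)² · (18² + 11² = 445) / 6.4²
  = 13.0465 · 445 / 40.96
  = 141.74
Round up → n = 142 per group.

n = 142 per group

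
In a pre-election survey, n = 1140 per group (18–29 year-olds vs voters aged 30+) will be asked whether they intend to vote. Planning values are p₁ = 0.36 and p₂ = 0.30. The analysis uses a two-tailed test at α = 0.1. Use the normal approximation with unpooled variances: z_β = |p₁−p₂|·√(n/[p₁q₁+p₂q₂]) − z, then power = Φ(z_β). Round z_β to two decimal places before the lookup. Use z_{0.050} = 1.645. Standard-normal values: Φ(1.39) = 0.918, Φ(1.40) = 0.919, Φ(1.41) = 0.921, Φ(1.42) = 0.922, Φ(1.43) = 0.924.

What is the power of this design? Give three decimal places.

Power ≈ 0.921

z_β = |p₁−p₂|·√(n/[p₁q₁+p₂q₂]) − z_{α/2}
    = 0.06 · √(1140/0.4404) − 1.645
    = 0.06 · 50.8779 − 1.645
    = 3.0527 − 1.645 = 1.4077 → 1.41
Power = Φ(1.41) = 0.921.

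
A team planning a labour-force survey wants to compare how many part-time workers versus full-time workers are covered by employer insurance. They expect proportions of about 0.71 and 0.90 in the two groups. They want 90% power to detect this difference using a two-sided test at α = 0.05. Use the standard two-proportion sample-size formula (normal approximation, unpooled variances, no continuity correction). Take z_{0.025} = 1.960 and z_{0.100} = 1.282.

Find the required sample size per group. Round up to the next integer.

n = 87 per group

n = (z_{α/2} + z_β)² · [p₁(1−p₁) + p₂(1−p₂)] / (p₁ − p₂)²
  = (1.960 + 1.282)² · (0.71·0.29 + 0.90·0.10) / (-0.19)²
  = (3.242)² · (0.2059 + 0.0900) / 0.0361
  = 10.5106 · 0.2959 / 0.0361
  = 86.15
Round up → n = 87 per group.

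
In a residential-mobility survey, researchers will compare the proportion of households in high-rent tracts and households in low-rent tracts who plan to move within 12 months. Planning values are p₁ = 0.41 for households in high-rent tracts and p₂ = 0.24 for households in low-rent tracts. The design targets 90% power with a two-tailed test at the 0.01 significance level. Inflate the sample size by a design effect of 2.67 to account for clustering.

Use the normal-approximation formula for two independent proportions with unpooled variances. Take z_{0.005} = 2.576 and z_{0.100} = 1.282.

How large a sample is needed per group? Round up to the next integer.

n = (z_{α/2} + z_β)² · [p₁(1−p₁) + p₂(1−p₂)] / (p₁ − p₂)²
  = (2.576 + 1.282)² · (0.41·0.59 + 0.24·0.76) / (0.17)²
  = (3.858)² · (0.2419 + 0.1824) / 0.0289
  = 14.8842 · 0.4243 / 0.0289
  = 218.52
Design effect: 2.67 × 218.52 = 583.46.
Round up → n = 584 per group.

n = 584 per group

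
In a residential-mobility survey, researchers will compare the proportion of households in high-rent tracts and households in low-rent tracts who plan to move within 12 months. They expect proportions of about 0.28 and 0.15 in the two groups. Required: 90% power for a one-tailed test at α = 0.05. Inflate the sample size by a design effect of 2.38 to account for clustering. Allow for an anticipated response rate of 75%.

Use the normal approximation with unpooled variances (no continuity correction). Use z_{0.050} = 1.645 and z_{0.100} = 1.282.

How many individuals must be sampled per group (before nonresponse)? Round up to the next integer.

n = (z_α + z_β)² · [p₁(1−p₁) + p₂(1−p₂)] / (p₁ − p₂)²
  = (1.645 + 1.282)² · (0.28·0.72 + 0.15·0.85) / (0.13)²
  = (2.927)² · (0.2016 + 0.1275) / 0.0169
  = 8.5673 · 0.3291 / 0.0169
  = 166.83
Design effect: 2.38 × 166.83 = 397.07.
Adjust for 75% response: 397.07 / 0.75 = 529.42.
Round up → n = 530 per group.

n = 530 per group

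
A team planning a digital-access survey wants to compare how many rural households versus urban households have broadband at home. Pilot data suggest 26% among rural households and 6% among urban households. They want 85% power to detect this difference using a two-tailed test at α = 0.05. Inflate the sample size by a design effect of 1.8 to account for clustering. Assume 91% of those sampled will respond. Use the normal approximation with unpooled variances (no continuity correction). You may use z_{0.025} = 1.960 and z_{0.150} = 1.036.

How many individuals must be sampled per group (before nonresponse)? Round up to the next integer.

n = 111 per group

n = (z_{α/2} + z_β)² · [p₁(1−p₁) + p₂(1−p₂)] / (p₁ − p₂)²
  = (1.960 + 1.036)² · (0.26·0.74 + 0.06·0.94) / (0.20)²
  = (2.996)² · (0.1924 + 0.0564) / 0.0400
  = 8.9760 · 0.2488 / 0.0400
  = 55.83
Design effect: 1.8 × 55.83 = 100.50.
Adjust for 91% response: 100.50 / 0.91 = 110.43.
Round up → n = 111 per group.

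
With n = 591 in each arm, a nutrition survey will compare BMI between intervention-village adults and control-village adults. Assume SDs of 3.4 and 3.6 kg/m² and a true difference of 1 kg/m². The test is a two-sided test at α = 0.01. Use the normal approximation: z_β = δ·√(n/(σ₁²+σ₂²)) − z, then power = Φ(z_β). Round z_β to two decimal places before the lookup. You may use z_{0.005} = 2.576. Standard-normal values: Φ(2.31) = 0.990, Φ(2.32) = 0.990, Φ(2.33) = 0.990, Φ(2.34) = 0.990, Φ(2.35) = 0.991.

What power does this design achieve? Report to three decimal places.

z_β = δ·√(n/(σ₁²+σ₂²)) − z_{α/2}
    = 1 · √(591/24.52) − 2.576
    = 1 · 4.90946 − 2.576
    = 4.9095 − 2.576 = 2.3335 → 2.33
Power = Φ(2.33) = 0.990.

Power ≈ 0.990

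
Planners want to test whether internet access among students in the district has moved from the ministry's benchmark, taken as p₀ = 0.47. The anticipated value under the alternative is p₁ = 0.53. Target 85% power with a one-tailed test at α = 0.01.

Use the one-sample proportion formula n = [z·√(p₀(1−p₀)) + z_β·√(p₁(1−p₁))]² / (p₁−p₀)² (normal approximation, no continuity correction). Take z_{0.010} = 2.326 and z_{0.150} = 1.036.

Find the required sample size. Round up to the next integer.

n = [z_α·√(p₀q₀) + z_β·√(p₁q₁)]² / (p₁ − p₀)²
  = [2.326·√(0.47·0.53) + 1.036·√(0.53·0.47)]² / (0.06)²
  = [2.326·0.4991 + 1.036·0.4991]² / 0.0036
  = [1.6780]² / 0.0036
  = 782.11
Round up → n = 783.

n = 783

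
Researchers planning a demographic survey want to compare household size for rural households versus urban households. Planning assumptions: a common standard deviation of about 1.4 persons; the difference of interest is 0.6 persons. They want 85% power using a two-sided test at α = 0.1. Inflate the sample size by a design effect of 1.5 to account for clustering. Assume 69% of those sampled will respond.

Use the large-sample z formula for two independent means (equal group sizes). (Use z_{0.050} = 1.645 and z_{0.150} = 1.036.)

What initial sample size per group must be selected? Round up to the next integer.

n = 171 per group

n = (z_{α/2} + z_β)² · (σ₁² + σ₂²) / δ²
  = (1.645 + 1.036)² · (2·1.4² = 3.92) / 0.6²
  = 7.1878 · 3.92 / 0.36
  = 78.27
Design effect: 1.5 × 78.27 = 117.40.
Adjust for 69% response: 117.40 / 0.69 = 170.15.
Round up → n = 171 per group.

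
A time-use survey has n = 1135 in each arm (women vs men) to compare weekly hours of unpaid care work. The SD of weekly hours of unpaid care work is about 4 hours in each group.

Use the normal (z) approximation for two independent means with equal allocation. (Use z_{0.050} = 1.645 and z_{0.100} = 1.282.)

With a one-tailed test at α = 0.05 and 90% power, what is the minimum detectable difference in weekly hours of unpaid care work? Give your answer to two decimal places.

δ = (z_α + z_β) · √((σ₁²+σ₂²)/n)
  = (1.645 + 1.282) · √(32/1135)
  = 2.927 · √0.02819
  = 2.927 · 0.1679
  = 0.4915

Minimum detectable difference ≈ 0.49 hours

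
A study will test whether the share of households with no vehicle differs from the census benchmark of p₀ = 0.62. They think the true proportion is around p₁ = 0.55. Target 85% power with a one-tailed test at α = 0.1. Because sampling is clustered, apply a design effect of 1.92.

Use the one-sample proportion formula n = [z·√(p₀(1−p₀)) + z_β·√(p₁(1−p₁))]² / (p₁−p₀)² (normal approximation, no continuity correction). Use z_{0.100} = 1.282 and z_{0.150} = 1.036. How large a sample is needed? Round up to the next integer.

n = [z_α·√(p₀q₀) + z_β·√(p₁q₁)]² / (p₁ − p₀)²
  = [1.282·√(0.62·0.38) + 1.036·√(0.55·0.45)]² / (-0.07)²
  = [1.282·0.4854 + 1.036·0.4975]² / 0.0049
  = [1.1377]² / 0.0049
  = 264.14
Design effect: 1.92 × 264.14 = 507.15.
Round up → n = 508.

n = 508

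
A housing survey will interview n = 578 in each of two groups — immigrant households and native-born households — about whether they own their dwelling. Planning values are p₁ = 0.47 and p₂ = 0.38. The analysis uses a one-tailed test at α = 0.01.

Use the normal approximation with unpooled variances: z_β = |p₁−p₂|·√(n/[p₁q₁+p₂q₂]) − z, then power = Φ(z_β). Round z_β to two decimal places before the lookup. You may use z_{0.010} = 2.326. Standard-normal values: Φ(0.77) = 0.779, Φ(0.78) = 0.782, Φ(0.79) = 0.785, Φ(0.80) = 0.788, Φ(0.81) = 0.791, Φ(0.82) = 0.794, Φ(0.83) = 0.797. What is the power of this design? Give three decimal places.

Power ≈ 0.782

z_β = |p₁−p₂|·√(n/[p₁q₁+p₂q₂]) − z_α
    = 0.09 · √(578/0.4847) − 2.326
    = 0.09 · 34.5325 − 2.326
    = 3.1079 − 2.326 = 0.7819 → 0.78
Power = Φ(0.78) = 0.782.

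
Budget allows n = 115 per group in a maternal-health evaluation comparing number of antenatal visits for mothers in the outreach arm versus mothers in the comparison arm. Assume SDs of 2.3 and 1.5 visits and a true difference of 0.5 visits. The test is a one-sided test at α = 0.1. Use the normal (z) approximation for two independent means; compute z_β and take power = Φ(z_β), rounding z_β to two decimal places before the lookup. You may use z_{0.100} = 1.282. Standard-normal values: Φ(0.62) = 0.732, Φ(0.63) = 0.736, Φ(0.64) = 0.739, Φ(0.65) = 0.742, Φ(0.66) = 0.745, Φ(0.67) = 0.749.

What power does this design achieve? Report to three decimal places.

Power ≈ 0.749

z_β = δ·√(n/(σ₁²+σ₂²)) − z_α
    = 0.5 · √(115/7.54) − 1.282
    = 0.5 · 3.90538 − 1.282
    = 1.9527 − 1.282 = 0.6707 → 0.67
Power = Φ(0.67) = 0.749.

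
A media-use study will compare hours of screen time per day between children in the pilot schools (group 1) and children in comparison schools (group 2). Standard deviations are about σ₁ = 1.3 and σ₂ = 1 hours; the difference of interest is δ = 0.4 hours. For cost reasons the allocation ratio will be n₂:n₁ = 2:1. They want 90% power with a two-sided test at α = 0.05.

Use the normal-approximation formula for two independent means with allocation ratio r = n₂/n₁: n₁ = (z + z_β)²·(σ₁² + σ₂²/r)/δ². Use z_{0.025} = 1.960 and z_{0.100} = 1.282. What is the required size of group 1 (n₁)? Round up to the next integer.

n₁ = (z_{α/2} + z_β)² · (σ₁² + σ₂²/r) / δ²
   = (1.960 + 1.282)² · (1.3² + 1²/2) / 0.4²
   = 10.5106 · (1.69 + 0.5) / 0.16
   = 10.5106 · 2.19 / 0.16
   = 143.86
Round up → n₁ = 144; n₂ = r·n₁ = 2 × 144 = 288.

n₁ = 144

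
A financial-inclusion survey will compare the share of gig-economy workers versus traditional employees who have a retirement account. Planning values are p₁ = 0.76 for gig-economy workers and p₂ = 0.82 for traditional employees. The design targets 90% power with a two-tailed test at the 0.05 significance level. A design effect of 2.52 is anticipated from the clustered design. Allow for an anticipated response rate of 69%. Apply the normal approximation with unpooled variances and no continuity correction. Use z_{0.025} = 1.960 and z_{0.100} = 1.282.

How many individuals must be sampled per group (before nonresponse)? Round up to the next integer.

n = (z_{α/2} + z_β)² · [p₁(1−p₁) + p₂(1−p₂)] / (p₁ − p₂)²
  = (1.960 + 1.282)² · (0.76·0.24 + 0.82·0.18) / (-0.06)²
  = (3.242)² · (0.1824 + 0.1476) / 0.0036
  = 10.5106 · 0.3300 / 0.0036
  = 963.47
Design effect: 2.52 × 963.47 = 2427.94.
Adjust for 69% response: 2427.94 / 0.69 = 3518.75.
Round up → n = 3519 per group.

n = 3519 per group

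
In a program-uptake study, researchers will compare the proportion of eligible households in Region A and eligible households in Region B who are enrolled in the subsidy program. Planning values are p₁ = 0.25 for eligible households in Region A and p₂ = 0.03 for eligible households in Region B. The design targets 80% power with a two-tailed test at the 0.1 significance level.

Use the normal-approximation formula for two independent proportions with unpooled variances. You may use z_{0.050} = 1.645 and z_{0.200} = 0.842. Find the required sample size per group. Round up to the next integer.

n = (z_{α/2} + z_β)² · [p₁(1−p₁) + p₂(1−p₂)] / (p₁ − p₂)²
  = (1.645 + 0.842)² · (0.25·0.75 + 0.03·0.97) / (0.22)²
  = (2.487)² · (0.1875 + 0.0291) / 0.0484
  = 6.1852 · 0.2166 / 0.0484
  = 27.68
Round up → n = 28 per group.

n = 28 per group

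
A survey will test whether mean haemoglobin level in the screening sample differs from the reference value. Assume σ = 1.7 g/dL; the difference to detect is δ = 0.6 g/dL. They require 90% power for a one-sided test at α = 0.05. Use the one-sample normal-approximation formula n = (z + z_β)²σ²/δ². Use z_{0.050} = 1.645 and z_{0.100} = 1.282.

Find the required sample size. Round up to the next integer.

n = 69

n = (z_α + z_β)² · σ² / δ²
  = (1.645 + 1.282)² · 1.7² / 0.6²
  = 8.5673 · 2.89 / 0.36
  = 68.78
Round up → n = 69.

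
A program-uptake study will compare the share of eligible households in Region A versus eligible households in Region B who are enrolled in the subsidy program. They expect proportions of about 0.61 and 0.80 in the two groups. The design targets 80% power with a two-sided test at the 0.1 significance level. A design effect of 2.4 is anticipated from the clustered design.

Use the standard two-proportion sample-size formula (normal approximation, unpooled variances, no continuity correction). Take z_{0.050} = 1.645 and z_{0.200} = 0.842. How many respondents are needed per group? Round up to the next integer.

n = (z_{α/2} + z_β)² · [p₁(1−p₁) + p₂(1−p₂)] / (p₁ − p₂)²
  = (1.645 + 0.842)² · (0.61·0.39 + 0.80·0.20) / (-0.19)²
  = (2.487)² · (0.2379 + 0.1600) / 0.0361
  = 6.1852 · 0.3979 / 0.0361
  = 68.17
Design effect: 2.4 × 68.17 = 163.62.
Round up → n = 164 per group.

n = 164 per group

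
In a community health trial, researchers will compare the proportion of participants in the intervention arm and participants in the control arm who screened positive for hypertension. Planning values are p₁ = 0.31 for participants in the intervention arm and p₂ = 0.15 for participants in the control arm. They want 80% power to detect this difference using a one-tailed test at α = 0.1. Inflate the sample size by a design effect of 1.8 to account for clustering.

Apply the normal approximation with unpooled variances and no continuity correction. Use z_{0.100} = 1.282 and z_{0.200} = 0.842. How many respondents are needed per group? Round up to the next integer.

n = 109 per group

n = (z_α + z_β)² · [p₁(1−p₁) + p₂(1−p₂)] / (p₁ − p₂)²
  = (1.282 + 0.842)² · (0.31·0.69 + 0.15·0.85) / (0.16)²
  = (2.124)² · (0.2139 + 0.1275) / 0.0256
  = 4.5114 · 0.3414 / 0.0256
  = 60.16
Design effect: 1.8 × 60.16 = 108.29.
Round up → n = 109 per group.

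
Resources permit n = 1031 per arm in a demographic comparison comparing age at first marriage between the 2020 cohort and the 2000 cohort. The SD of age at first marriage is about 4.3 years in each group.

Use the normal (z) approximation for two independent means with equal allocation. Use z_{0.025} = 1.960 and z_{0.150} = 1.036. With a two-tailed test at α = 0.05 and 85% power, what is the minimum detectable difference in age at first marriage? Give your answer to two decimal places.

Minimum detectable difference ≈ 0.57 years

δ = (z_{α/2} + z_β) · √((σ₁²+σ₂²)/n)
  = (1.960 + 1.036) · √(36.98/1031)
  = 2.996 · √0.03587
  = 2.996 · 0.1894
  = 0.5674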